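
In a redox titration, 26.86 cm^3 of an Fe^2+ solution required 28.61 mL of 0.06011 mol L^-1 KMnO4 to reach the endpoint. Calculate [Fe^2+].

0.320 M

n(KMnO4) = 0.06011 x 0.02861 = 0.001720 mol.
From the balanced equation, 1 mol KMnO4 reacts with 5 mol Fe^2+, so n(Fe^2+) = 0.001720 x 5/1 = 0.008599 mol.
[Fe^2+] = 0.008599 / 0.02686 L = 0.320 M.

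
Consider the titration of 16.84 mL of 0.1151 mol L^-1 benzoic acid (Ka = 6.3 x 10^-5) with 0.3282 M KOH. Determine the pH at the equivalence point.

n(C6H5COOH) = 0.1151 x 0.01684 = 0.001938 mol; V(KOH) at equivalence = 0.001938/0.3282 = 0.005906 L.
At equivalence all the acid is converted to C6H5COO-; total volume = 0.01684 + 0.005906 = 0.02275 L, so [C6H5COO-] = 0.001938/0.02275 = 0.08522 M.
Kb = Kw/Ka = 1.0e-14 / 6.3 x 10^-5 = 1.59e-10.
[OH^-] = sqrt(Kb x [C6H5COO-]) = sqrt(1.59e-10 x 0.08522) = 3.68e-6 M.
pOH = 5.43, so pH = 14.00 - 5.43 = 8.57.

8.57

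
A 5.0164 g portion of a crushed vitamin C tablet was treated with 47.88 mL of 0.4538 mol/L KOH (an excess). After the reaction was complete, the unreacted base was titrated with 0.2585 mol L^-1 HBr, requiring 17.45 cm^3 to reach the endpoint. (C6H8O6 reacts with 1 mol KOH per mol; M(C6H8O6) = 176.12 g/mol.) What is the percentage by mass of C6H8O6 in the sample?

60.4%

Total n(KOH) added = 0.4538 x 0.04788 = 0.02173 mol.
n(HBr) used = 0.2585 x 0.01745 = 0.004511 mol, which equals the excess n(KOH).
So n(KOH) consumed by the sample = 0.02173 - 0.004511 = 0.01722 mol.
n(C6H8O6) = 0.01722 / 1 = 0.01722 mol.
mass C6H8O6 = 0.01722 x 176.12 = 3.032 g, so %C6H8O6 = 3.032/5.0164 x 100 = 60.4%.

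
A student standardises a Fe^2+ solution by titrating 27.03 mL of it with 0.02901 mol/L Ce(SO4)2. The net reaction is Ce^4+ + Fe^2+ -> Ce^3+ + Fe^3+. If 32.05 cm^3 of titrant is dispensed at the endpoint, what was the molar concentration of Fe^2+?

n(Ce(SO4)2) = 0.02901 x 0.03205 = 0.0009298 mol.
From the balanced equation, 1 mol Ce(SO4)2 reacts with 1 mol Fe^2+, so n(Fe^2+) = 0.0009298 x 1/1 = 0.0009298 mol.
[Fe^2+] = 0.0009298 / 0.02703 L = 0.0344 M.

0.0344 M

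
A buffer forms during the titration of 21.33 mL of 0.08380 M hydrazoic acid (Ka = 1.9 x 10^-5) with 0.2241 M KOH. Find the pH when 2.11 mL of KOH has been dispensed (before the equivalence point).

Initial n(HN3) = 0.08380 x 0.02133 = 0.001787 mol.
n(KOH) added = 0.2241 x 0.002110 = 0.0004729 mol, converting that many moles of HN3 to N3-.
Remaining n(HN3) = 0.001315 mol; n(N3-) = 0.0004729 mol.
By Henderson-Hasselbalch, pH = pKa + log([A^-]/[HA]) = 4.72 + log(0.0004729/0.001315) = 4.72 + (-0.44) = 4.28.

4.28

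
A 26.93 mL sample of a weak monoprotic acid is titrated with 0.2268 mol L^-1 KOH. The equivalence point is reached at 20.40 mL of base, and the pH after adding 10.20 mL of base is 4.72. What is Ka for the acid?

10.20 mL is half of the equivalence volume, so this is the half-equivalence point where [HA] = [A^-].
At half-equivalence pH = pKa, so pKa = 4.72.
Ka = 10^(-4.72) = 1.9 x 10^-5.

1.9 x 10^-5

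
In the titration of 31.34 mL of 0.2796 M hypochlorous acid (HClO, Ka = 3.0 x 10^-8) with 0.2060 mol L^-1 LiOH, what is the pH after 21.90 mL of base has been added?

7.55

Initial n(HClO) = 0.2796 x 0.03134 = 0.008763 mol.
n(LiOH) added = 0.2060 x 0.02190 = 0.004511 mol, converting that many moles of HClO to ClO-.
Remaining n(HClO) = 0.004251 mol; n(ClO-) = 0.004511 mol.
By Henderson-Hasselbalch, pH = pKa + log([A^-]/[HA]) = 7.52 + log(0.004511/0.004251) = 7.52 + (+0.03) = 7.55.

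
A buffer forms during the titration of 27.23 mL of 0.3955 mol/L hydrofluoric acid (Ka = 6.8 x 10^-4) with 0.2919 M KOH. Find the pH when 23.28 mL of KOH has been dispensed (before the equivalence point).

3.40

Initial n(HF) = 0.3955 x 0.02723 = 0.01077 mol.
n(KOH) added = 0.2919 x 0.02328 = 0.006795 mol, converting that many moles of HF to F-.
Remaining n(HF) = 0.003974 mol; n(F-) = 0.006795 mol.
By Henderson-Hasselbalch, pH = pKa + log([A^-]/[HA]) = 3.17 + log(0.006795/0.003974) = 3.17 + (+0.23) = 3.40.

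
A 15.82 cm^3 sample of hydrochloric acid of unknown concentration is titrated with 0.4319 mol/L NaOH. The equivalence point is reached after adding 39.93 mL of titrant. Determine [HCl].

n(NaOH) delivered = 0.4319 x 0.03993 = 0.01725 mol.
For a 1:1 reaction, n(HCl) = 0.01725 mol.
[HCl] = 0.01725 mol / 0.01582 L = 1.09 M.

1.09 M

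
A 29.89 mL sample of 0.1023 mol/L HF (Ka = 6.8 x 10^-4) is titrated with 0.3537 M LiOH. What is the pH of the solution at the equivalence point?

8.03

n(HF) = 0.1023 x 0.02989 = 0.003058 mol; V(LiOH) at equivalence = 0.003058/0.3537 = 0.008645 L.
At equivalence all the acid is converted to F-; total volume = 0.02989 + 0.008645 = 0.03854 L, so [F-] = 0.003058/0.03854 = 0.07935 M.
Kb = Kw/Ka = 1.0e-14 / 6.8 x 10^-4 = 1.47e-11.
[OH^-] = sqrt(Kb x [F-]) = sqrt(1.47e-11 x 0.07935) = 1.08e-6 M.
pOH = 5.97, so pH = 14.00 - 5.97 = 8.03.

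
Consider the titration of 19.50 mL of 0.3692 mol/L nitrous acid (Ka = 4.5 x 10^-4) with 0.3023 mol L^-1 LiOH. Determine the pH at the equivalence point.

8.28

n(HNO2) = 0.3692 x 0.01950 = 0.007199 mol; V(LiOH) at equivalence = 0.007199/0.3023 = 0.02382 L.
At equivalence all the acid is converted to NO2-; total volume = 0.01950 + 0.02382 = 0.04332 L, so [NO2-] = 0.007199/0.04332 = 0.1662 M.
Kb = Kw/Ka = 1.0e-14 / 4.5 x 10^-4 = 2.22e-11.
[OH^-] = sqrt(Kb x [NO2-]) = sqrt(2.22e-11 x 0.1662) = 1.92e-6 M.
pOH = 5.72, so pH = 14.00 - 5.72 = 8.28.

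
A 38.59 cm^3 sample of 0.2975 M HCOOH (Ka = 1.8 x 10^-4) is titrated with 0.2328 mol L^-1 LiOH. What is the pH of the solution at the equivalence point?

8.43

n(HCOOH) = 0.2975 x 0.03859 = 0.01148 mol; V(LiOH) at equivalence = 0.01148/0.2328 = 0.04931 L.
At equivalence all the acid is converted to HCOO-; total volume = 0.03859 + 0.04931 = 0.08790 L, so [HCOO-] = 0.01148/0.08790 = 0.1306 M.
Kb = Kw/Ka = 1.0e-14 / 1.8 x 10^-4 = 5.56e-11.
[OH^-] = sqrt(Kb x [HCOO-]) = sqrt(5.56e-11 x 0.1306) = 2.69e-6 M.
pOH = 5.57, so pH = 14.00 - 5.57 = 8.43.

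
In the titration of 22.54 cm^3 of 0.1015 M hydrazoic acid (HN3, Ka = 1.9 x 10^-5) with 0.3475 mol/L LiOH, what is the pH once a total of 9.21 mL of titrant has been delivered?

12.46

n(acid) = 0.1015 x 0.02254 = 0.002288 mol; n(LiOH) added = 0.3475 x 0.009210 = 0.003200 mol.
Base is in excess by 0.003200 - 0.002288 = 0.0009127 mol in a total volume of 0.03175 L.
[OH^-] = 0.0009127/0.03175 = 0.02875 M, so pOH = 1.54 and pH = 14.00 - 1.54 = 12.46.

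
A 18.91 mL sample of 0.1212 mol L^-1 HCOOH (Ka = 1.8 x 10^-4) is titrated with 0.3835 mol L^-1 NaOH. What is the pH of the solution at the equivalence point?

8.35

n(HCOOH) = 0.1212 x 0.01891 = 0.002292 mol; V(NaOH) at equivalence = 0.002292/0.3835 = 0.005976 L.
At equivalence all the acid is converted to HCOO-; total volume = 0.01891 + 0.005976 = 0.02489 L, so [HCOO-] = 0.002292/0.02489 = 0.09209 M.
Kb = Kw/Ka = 1.0e-14 / 1.8 x 10^-4 = 5.56e-11.
[OH^-] = sqrt(Kb x [HCOO-]) = sqrt(5.56e-11 x 0.09209) = 2.26e-6 M.
pOH = 5.65, so pH = 14.00 - 5.65 = 8.35.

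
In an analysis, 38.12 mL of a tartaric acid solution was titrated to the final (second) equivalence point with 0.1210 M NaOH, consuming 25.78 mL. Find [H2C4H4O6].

n(NaOH) = 0.1210 x 0.02578 = 0.003119 mol.
At the final (second) equivalence point, 2 mol OH^- react per mol H2C4H4O6, so n(H2C4H4O6) = 0.003119 / 2 = 0.001560 mol.
[H2C4H4O6] = 0.001560 / 0.03812 L = 0.0409 M.

0.0409 M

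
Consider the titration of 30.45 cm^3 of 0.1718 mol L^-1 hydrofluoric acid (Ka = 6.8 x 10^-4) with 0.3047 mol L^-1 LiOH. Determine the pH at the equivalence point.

n(HF) = 0.1718 x 0.03045 = 0.005231 mol; V(LiOH) at equivalence = 0.005231/0.3047 = 0.01717 L.
At equivalence all the acid is converted to F-; total volume = 0.03045 + 0.01717 = 0.04762 L, so [F-] = 0.005231/0.04762 = 0.1099 M.
Kb = Kw/Ka = 1.0e-14 / 6.8 x 10^-4 = 1.47e-11.
[OH^-] = sqrt(Kb x [F-]) = sqrt(1.47e-11 x 0.1099) = 1.27e-6 M.
pOH = 5.90, so pH = 14.00 - 5.90 = 8.10.

8.10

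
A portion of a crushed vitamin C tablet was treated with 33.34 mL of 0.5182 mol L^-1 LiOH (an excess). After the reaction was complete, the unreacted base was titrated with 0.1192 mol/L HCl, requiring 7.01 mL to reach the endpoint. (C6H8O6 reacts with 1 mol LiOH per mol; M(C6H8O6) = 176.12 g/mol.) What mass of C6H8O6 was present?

Total n(LiOH) added = 0.5182 x 0.03334 = 0.01728 mol.
n(HCl) used = 0.1192 x 0.007010 = 0.0008356 mol, which equals the excess n(LiOH).
So n(LiOH) consumed by the sample = 0.01728 - 0.0008356 = 0.01644 mol.
n(C6H8O6) = 0.01644 / 1 = 0.01644 mol.
mass = 0.01644 mol x 176.12 g/mol = 2.90 g.

2.90 g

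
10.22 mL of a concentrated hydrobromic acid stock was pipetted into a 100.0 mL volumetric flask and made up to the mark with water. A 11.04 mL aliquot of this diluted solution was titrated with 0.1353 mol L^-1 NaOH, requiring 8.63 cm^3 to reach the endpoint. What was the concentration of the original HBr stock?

n(NaOH) = 0.1353 x 0.008630 = 0.001168 mol.
n(HBr) in the aliquot = 0.001168 mol.
[diluted HBr] = 0.001168 / 0.01104 = 0.1058 M.
Dilution factor = 100.0/10.22 = 9.785, so [stock] = 0.1058 x 9.785 = 1.03 M.

1.03 M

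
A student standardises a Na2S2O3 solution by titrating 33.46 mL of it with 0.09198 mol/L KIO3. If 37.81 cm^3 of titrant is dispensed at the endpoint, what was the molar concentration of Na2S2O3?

n(KIO3) = 0.09198 x 0.03781 = 0.003478 mol.
From the balanced equation, 1 mol KIO3 reacts with 6 mol Na2S2O3, so n(Na2S2O3) = 0.003478 x 6/1 = 0.02087 mol.
[Na2S2O3] = 0.02087 / 0.03346 L = 0.624 M.

0.624 M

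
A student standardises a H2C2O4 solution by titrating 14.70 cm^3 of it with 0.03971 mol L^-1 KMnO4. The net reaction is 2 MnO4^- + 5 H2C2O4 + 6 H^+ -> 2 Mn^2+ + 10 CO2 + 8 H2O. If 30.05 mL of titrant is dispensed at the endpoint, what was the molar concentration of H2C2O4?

0.203 M

n(KMnO4) = 0.03971 x 0.03005 = 0.001193 mol.
From the balanced equation, 2 mol KMnO4 reacts with 5 mol H2C2O4, so n(H2C2O4) = 0.001193 x 5/2 = 0.002983 mol.
[H2C2O4] = 0.002983 / 0.01470 L = 0.203 M.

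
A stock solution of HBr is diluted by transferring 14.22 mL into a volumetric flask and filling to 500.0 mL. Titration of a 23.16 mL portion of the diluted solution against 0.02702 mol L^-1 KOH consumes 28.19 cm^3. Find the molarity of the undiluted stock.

n(KOH) = 0.02702 x 0.02819 = 0.0007617 mol.
n(HBr) in the aliquot = 0.0007617 mol.
[diluted HBr] = 0.0007617 / 0.02316 = 0.03289 M.
Dilution factor = 500.0/14.22 = 35.16, so [stock] = 0.03289 x 35.16 = 1.16 M.

1.16 M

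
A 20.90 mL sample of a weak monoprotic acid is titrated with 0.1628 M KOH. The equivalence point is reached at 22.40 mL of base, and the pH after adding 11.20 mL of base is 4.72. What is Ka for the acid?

11.20 mL is half of the equivalence volume, so this is the half-equivalence point where [HA] = [A^-].
At half-equivalence pH = pKa, so pKa = 4.72.
Ka = 10^(-4.72) = 1.9 x 10^-5.

1.9 x 10^-5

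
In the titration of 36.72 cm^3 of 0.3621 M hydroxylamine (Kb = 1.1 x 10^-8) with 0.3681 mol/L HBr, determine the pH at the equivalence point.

3.39

n(NH2OH) = 0.3621 x 0.03672 = 0.01330 mol; V(HBr) at equivalence = 0.01330/0.3681 = 0.03612 L.
At equivalence the base is fully converted to NH3OH+; total volume = 0.07284 L, so [NH3OH+] = 0.01330/0.07284 = 0.1825 M.
Ka(NH3OH+) = Kw/Kb = 1.0e-14 / 1.1 x 10^-8 = 9.09e-7.
[H^+] = sqrt(Ka x [NH3OH+]) = sqrt(9.09e-7 x 0.1825) = 0.000407 M.
pH = -log(0.000407) = 3.39.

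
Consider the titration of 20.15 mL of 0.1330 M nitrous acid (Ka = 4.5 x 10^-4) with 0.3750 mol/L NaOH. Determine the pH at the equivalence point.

n(HNO2) = 0.1330 x 0.02015 = 0.002680 mol; V(NaOH) at equivalence = 0.002680/0.3750 = 0.007147 L.
At equivalence all the acid is converted to NO2-; total volume = 0.02015 + 0.007147 = 0.02730 L, so [NO2-] = 0.002680/0.02730 = 0.09818 M.
Kb = Kw/Ka = 1.0e-14 / 4.5 x 10^-4 = 2.22e-11.
[OH^-] = sqrt(Kb x [NO2-]) = sqrt(2.22e-11 x 0.09818) = 1.48e-6 M.
pOH = 5.83, so pH = 14.00 - 5.83 = 8.17.

8.17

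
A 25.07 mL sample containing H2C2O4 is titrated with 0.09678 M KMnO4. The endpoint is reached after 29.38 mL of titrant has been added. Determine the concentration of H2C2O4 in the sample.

n(KMnO4) = 0.09678 x 0.02938 = 0.002843 mol.
From the balanced equation, 2 mol KMnO4 reacts with 5 mol H2C2O4, so n(H2C2O4) = 0.002843 x 5/2 = 0.007108 mol.
[H2C2O4] = 0.007108 / 0.02507 L = 0.284 M.

0.284 M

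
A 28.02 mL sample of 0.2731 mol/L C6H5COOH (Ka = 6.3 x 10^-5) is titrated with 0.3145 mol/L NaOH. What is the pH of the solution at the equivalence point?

8.68

n(C6H5COOH) = 0.2731 x 0.02802 = 0.007652 mol; V(NaOH) at equivalence = 0.007652/0.3145 = 0.02433 L.
At equivalence all the acid is converted to C6H5COO-; total volume = 0.02802 + 0.02433 = 0.05235 L, so [C6H5COO-] = 0.007652/0.05235 = 0.1462 M.
Kb = Kw/Ka = 1.0e-14 / 6.3 x 10^-5 = 1.59e-10.
[OH^-] = sqrt(Kb x [C6H5COO-]) = sqrt(1.59e-10 x 0.1462) = 4.82e-6 M.
pOH = 5.32, so pH = 14.00 - 5.32 = 8.68.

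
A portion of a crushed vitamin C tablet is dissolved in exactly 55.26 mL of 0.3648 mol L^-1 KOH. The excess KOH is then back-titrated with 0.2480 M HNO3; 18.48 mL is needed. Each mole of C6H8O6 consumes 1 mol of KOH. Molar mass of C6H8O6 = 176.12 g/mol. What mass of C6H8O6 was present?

Total n(KOH) added = 0.3648 x 0.05526 = 0.02016 mol.
n(HNO3) used = 0.2480 x 0.01848 = 0.004583 mol, which equals the excess n(KOH).
So n(KOH) consumed by the sample = 0.02016 - 0.004583 = 0.01558 mol.
n(C6H8O6) = 0.01558 / 1 = 0.01558 mol.
mass = 0.01558 mol x 176.12 g/mol = 2.74 g.

2.74 g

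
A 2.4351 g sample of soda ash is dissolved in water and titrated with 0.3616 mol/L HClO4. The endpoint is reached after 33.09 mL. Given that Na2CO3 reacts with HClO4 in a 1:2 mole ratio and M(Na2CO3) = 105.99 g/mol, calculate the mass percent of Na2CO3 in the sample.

n(HClO4) = 0.3616 x 0.03309 = 0.01197 mol.
n(Na2CO3) = 0.01197 / 2 = 0.005983 mol.
mass of Na2CO3 = 0.005983 x 105.99 = 0.6341 g.
% purity = 0.6341 / 2.4351 x 100 = 26.0%.

26.0%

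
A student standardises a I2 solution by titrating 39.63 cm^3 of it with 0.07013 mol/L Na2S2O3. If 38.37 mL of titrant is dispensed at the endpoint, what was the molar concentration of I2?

n(Na2S2O3) = 0.07013 x 0.03837 = 0.002691 mol.
From the balanced equation, 2 mol Na2S2O3 reacts with 1 mol I2, so n(I2) = 0.002691 x 1/2 = 0.001345 mol.
[I2] = 0.001345 / 0.03963 L = 0.0340 M.

0.0340 M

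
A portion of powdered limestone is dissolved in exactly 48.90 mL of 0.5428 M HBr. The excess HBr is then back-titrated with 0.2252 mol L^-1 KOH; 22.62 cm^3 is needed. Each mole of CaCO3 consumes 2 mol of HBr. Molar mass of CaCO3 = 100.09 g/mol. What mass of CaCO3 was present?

Total n(HBr) added = 0.5428 x 0.04890 = 0.02654 mol.
n(KOH) used = 0.2252 x 0.02262 = 0.005094 mol, which equals the excess n(HBr).
So n(HBr) consumed by the sample = 0.02654 - 0.005094 = 0.02145 mol.
n(CaCO3) = 0.02145 / 2 = 0.01072 mol.
mass = 0.01072 mol x 100.09 g/mol = 1.07 g.

1.07 g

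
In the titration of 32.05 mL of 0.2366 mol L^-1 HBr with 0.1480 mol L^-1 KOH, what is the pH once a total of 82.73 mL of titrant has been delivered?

n(acid) = 0.2366 x 0.03205 = 0.007583 mol; n(KOH) added = 0.1480 x 0.08273 = 0.01224 mol.
Base is in excess by 0.01224 - 0.007583 = 0.004661 mol in a total volume of 0.1148 L.
[OH^-] = 0.004661/0.1148 = 0.04061 M, so pOH = 1.39 and pH = 14.00 - 1.39 = 12.61.

12.61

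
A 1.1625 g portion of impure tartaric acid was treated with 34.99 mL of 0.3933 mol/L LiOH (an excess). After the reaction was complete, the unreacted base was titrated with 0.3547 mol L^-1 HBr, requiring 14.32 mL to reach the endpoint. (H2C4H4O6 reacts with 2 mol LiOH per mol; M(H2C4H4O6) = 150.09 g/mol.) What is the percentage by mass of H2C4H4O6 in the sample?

Total n(LiOH) added = 0.3933 x 0.03499 = 0.01376 mol.
n(HBr) used = 0.3547 x 0.01432 = 0.005079 mol, which equals the excess n(LiOH).
So n(LiOH) consumed by the sample = 0.01376 - 0.005079 = 0.008682 mol.
n(H2C4H4O6) = 0.008682 / 2 = 0.004341 mol.
mass H2C4H4O6 = 0.004341 x 150.09 = 0.6516 g, so %H2C4H4O6 = 0.6516/1.1625 x 100 = 56.0%.

56.0%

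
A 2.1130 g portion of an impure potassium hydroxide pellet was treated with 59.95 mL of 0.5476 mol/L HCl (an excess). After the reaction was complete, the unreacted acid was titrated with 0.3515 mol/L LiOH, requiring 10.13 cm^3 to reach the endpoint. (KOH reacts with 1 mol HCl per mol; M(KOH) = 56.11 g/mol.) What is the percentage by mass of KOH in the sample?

Total n(HCl) added = 0.5476 x 0.05995 = 0.03283 mol.
n(LiOH) used = 0.3515 x 0.01013 = 0.003561 mol, which equals the excess n(HCl).
So n(HCl) consumed by the sample = 0.03283 - 0.003561 = 0.02927 mol.
n(KOH) = 0.02927 / 1 = 0.02927 mol.
mass KOH = 0.02927 x 56.11 = 1.642 g, so %KOH = 1.642/2.1130 x 100 = 77.7%.

77.7%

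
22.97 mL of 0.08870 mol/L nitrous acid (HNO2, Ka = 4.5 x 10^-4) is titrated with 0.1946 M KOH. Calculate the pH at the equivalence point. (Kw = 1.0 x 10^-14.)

8.07

n(HNO2) = 0.08870 x 0.02297 = 0.002037 mol; V(KOH) at equivalence = 0.002037/0.1946 = 0.01047 L.
At equivalence all the acid is converted to NO2-; total volume = 0.02297 + 0.01047 = 0.03344 L, so [NO2-] = 0.002037/0.03344 = 0.06093 M.
Kb = Kw/Ka = 1.0e-14 / 4.5 x 10^-4 = 2.22e-11.
[OH^-] = sqrt(Kb x [NO2-]) = sqrt(2.22e-11 x 0.06093) = 1.16e-6 M.
pOH = 5.93, so pH = 14.00 - 5.93 = 8.07.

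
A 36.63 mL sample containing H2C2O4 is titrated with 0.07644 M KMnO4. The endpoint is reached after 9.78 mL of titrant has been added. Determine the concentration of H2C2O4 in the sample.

0.0510 M

n(KMnO4) = 0.07644 x 0.009780 = 0.0007476 mol.
From the balanced equation, 2 mol KMnO4 reacts with 5 mol H2C2O4, so n(H2C2O4) = 0.0007476 x 5/2 = 0.001869 mol.
[H2C2O4] = 0.001869 / 0.03663 L = 0.0510 M.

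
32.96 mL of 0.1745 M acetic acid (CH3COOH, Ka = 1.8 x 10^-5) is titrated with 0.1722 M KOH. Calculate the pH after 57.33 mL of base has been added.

n(acid) = 0.1745 x 0.03296 = 0.005752 mol; n(KOH) added = 0.1722 x 0.05733 = 0.009872 mol.
Base is in excess by 0.009872 - 0.005752 = 0.004121 mol in a total volume of 0.09029 L.
[OH^-] = 0.004121/0.09029 = 0.04564 M, so pOH = 1.34 and pH = 14.00 - 1.34 = 12.66.

12.66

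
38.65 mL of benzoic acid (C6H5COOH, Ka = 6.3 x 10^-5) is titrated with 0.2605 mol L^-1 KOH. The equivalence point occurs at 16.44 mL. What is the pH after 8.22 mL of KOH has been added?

4.20

8.22 mL is exactly half the equivalence volume (16.44/2), i.e. the half-equivalence point.
There, n(HA) = n(A^-), so pH = pKa = -log(6.3 x 10^-5) = 4.20.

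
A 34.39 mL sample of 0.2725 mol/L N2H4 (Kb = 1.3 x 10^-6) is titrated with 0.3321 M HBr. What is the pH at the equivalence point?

4.47

n(N2H4) = 0.2725 x 0.03439 = 0.009371 mol; V(HBr) at equivalence = 0.009371/0.3321 = 0.02822 L.
At equivalence the base is fully converted to N2H5+; total volume = 0.06261 L, so [N2H5+] = 0.009371/0.06261 = 0.1497 M.
Ka(N2H5+) = Kw/Kb = 1.0e-14 / 1.3 x 10^-6 = 7.69e-9.
[H^+] = sqrt(Ka x [N2H5+]) = sqrt(7.69e-9 x 0.1497) = 3.39e-5 M.
pH = -log(3.39e-5) = 4.47.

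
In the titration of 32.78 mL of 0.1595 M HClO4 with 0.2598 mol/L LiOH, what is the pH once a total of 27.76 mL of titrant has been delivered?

n(acid) = 0.1595 x 0.03278 = 0.005228 mol; n(LiOH) added = 0.2598 x 0.02776 = 0.007212 mol.
Base is in excess by 0.007212 - 0.005228 = 0.001984 mol in a total volume of 0.06054 L.
[OH^-] = 0.001984/0.06054 = 0.03277 M, so pOH = 1.48 and pH = 14.00 - 1.48 = 12.52.

12.52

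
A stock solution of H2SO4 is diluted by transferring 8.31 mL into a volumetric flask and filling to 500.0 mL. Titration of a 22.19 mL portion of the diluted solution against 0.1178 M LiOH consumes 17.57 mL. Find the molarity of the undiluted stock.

n(LiOH) = 0.1178 x 0.01757 = 0.002070 mol.
n(H2SO4) in the aliquot = 0.002070 x 1/2 = 0.001035 mol.
[diluted H2SO4] = 0.001035 / 0.02219 = 0.04664 M.
Dilution factor = 500.0/8.310 = 60.17, so [stock] = 0.04664 x 60.17 = 2.81 M.

2.81 M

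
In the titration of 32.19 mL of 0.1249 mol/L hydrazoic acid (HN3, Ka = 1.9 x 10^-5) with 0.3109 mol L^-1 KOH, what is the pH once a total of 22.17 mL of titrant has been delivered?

n(acid) = 0.1249 x 0.03219 = 0.004021 mol; n(KOH) added = 0.3109 x 0.02217 = 0.006893 mol.
Base is in excess by 0.006893 - 0.004021 = 0.002872 mol in a total volume of 0.05436 L.
[OH^-] = 0.002872/0.05436 = 0.05284 M, so pOH = 1.28 and pH = 14.00 - 1.28 = 12.72.

12.72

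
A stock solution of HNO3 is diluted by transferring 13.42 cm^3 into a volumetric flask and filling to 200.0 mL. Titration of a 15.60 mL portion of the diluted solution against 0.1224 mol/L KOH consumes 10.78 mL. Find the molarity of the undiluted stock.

n(KOH) = 0.1224 x 0.01078 = 0.001319 mol.
n(HNO3) in the aliquot = 0.001319 mol.
[diluted HNO3] = 0.001319 / 0.01560 = 0.08458 M.
Dilution factor = 200.0/13.42 = 14.90, so [stock] = 0.08458 x 14.90 = 1.26 M.

1.26 M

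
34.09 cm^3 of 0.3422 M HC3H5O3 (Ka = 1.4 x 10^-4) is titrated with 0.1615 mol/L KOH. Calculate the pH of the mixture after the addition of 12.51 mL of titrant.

3.17

Initial n(HC3H5O3) = 0.3422 x 0.03409 = 0.01167 mol.
n(KOH) added = 0.1615 x 0.01251 = 0.002020 mol, converting that many moles of HC3H5O3 to C3H5O3-.
Remaining n(HC3H5O3) = 0.009645 mol; n(C3H5O3-) = 0.002020 mol.
By Henderson-Hasselbalch, pH = pKa + log([A^-]/[HA]) = 3.85 + log(0.002020/0.009645) = 3.85 + (-0.68) = 3.17.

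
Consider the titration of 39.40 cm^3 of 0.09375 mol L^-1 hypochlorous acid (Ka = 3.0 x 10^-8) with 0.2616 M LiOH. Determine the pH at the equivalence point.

n(HClO) = 0.09375 x 0.03940 = 0.003694 mol; V(LiOH) at equivalence = 0.003694/0.2616 = 0.01412 L.
At equivalence all the acid is converted to ClO-; total volume = 0.03940 + 0.01412 = 0.05352 L, so [ClO-] = 0.003694/0.05352 = 0.06902 M.
Kb = Kw/Ka = 1.0e-14 / 3.0 x 10^-8 = 3.33e-7.
[OH^-] = sqrt(Kb x [ClO-]) = sqrt(3.33e-7 x 0.06902) = 0.000152 M.
pOH = 3.82, so pH = 14.00 - 3.82 = 10.18.

10.18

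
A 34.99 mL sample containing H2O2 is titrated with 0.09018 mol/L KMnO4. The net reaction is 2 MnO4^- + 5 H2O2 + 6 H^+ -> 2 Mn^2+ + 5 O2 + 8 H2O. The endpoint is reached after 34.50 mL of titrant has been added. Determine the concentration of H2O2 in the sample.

n(KMnO4) = 0.09018 x 0.03450 = 0.003111 mol.
From the balanced equation, 2 mol KMnO4 reacts with 5 mol H2O2, so n(H2O2) = 0.003111 x 5/2 = 0.007778 mol.
[H2O2] = 0.007778 / 0.03499 L = 0.222 M.

0.222 M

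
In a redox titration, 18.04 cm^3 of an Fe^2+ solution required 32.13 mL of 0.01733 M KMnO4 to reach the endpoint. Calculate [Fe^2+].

0.154 M

n(KMnO4) = 0.01733 x 0.03213 = 0.0005568 mol.
From the balanced equation, 1 mol KMnO4 reacts with 5 mol Fe^2+, so n(Fe^2+) = 0.0005568 x 5/1 = 0.002784 mol.
[Fe^2+] = 0.002784 / 0.01804 L = 0.154 M.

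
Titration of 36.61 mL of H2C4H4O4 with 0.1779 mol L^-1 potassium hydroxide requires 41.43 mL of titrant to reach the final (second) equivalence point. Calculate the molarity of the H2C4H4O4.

0.101 M

n(KOH) = 0.1779 x 0.04143 = 0.007370 mol.
At the final (second) equivalence point, 2 mol OH^- react per mol H2C4H4O4, so n(H2C4H4O4) = 0.007370 / 2 = 0.003685 mol.
[H2C4H4O4] = 0.003685 / 0.03661 L = 0.101 M.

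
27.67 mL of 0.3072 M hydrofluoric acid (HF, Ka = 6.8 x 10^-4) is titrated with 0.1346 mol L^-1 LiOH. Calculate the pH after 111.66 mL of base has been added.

12.67

n(acid) = 0.3072 x 0.02767 = 0.008500 mol; n(LiOH) added = 0.1346 x 0.1117 = 0.01503 mol.
Base is in excess by 0.01503 - 0.008500 = 0.006529 mol in a total volume of 0.1393 L.
[OH^-] = 0.006529/0.1393 = 0.04686 M, so pOH = 1.33 and pH = 14.00 - 1.33 = 12.67.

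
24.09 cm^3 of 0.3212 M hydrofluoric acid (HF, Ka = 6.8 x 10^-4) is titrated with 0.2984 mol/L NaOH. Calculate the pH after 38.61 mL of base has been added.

12.78

n(acid) = 0.3212 x 0.02409 = 0.007738 mol; n(NaOH) added = 0.2984 x 0.03861 = 0.01152 mol.
Base is in excess by 0.01152 - 0.007738 = 0.003784 mol in a total volume of 0.06270 L.
[OH^-] = 0.003784/0.06270 = 0.06034 M, so pOH = 1.22 and pH = 14.00 - 1.22 = 12.78.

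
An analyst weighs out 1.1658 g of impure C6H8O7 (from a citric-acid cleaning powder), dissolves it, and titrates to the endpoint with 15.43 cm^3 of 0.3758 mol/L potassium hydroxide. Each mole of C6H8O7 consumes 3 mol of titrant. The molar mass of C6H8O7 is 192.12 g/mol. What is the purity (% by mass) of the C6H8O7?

n(KOH) = 0.3758 x 0.01543 = 0.005799 mol.
n(C6H8O7) = 0.005799 / 3 = 0.001933 mol.
mass of C6H8O7 = 0.001933 x 192.12 = 0.3713 g.
% purity = 0.3713 / 1.1658 x 100 = 31.9%.

31.9%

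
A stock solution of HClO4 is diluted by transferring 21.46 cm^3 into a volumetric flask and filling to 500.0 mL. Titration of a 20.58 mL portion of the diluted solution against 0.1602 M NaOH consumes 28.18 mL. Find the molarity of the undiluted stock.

n(NaOH) = 0.1602 x 0.02818 = 0.004514 mol.
n(HClO4) in the aliquot = 0.004514 mol.
[diluted HClO4] = 0.004514 / 0.02058 = 0.2194 M.
Dilution factor = 500.0/21.46 = 23.30, so [stock] = 0.2194 x 23.30 = 5.11 M.

5.11 M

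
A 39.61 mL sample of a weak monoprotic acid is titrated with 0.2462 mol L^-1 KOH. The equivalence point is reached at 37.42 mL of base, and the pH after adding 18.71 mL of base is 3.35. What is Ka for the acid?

18.71 mL is half of the equivalence volume, so this is the half-equivalence point where [HA] = [A^-].
At half-equivalence pH = pKa, so pKa = 3.35.
Ka = 10^(-3.35) = 4.5 x 10^-4.

4.5 x 10^-4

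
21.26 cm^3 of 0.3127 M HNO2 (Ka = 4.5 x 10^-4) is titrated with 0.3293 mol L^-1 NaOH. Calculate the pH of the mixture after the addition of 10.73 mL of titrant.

3.40

Initial n(HNO2) = 0.3127 x 0.02126 = 0.006648 mol.
n(NaOH) added = 0.3293 x 0.01073 = 0.003533 mol, converting that many moles of HNO2 to NO2-.
Remaining n(HNO2) = 0.003115 mol; n(NO2-) = 0.003533 mol.
By Henderson-Hasselbalch, pH = pKa + log([A^-]/[HA]) = 3.35 + log(0.003533/0.003115) = 3.35 + (+0.05) = 3.40.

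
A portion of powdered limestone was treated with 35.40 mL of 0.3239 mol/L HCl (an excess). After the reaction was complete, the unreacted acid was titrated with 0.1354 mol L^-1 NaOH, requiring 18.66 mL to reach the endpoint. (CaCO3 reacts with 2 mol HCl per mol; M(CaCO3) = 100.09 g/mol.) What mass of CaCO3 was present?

Total n(HCl) added = 0.3239 x 0.03540 = 0.01147 mol.
n(NaOH) used = 0.1354 x 0.01866 = 0.002527 mol, which equals the excess n(HCl).
So n(HCl) consumed by the sample = 0.01147 - 0.002527 = 0.008939 mol.
n(CaCO3) = 0.008939 / 2 = 0.004470 mol.
mass = 0.004470 mol x 100.09 g/mol = 0.447 g.

0.447 g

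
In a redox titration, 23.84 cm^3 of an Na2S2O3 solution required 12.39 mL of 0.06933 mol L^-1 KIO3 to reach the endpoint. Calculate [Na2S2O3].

0.216 M

n(KIO3) = 0.06933 x 0.01239 = 0.0008590 mol.
From the balanced equation, 1 mol KIO3 reacts with 6 mol Na2S2O3, so n(Na2S2O3) = 0.0008590 x 6/1 = 0.005154 mol.
[Na2S2O3] = 0.005154 / 0.02384 L = 0.216 M.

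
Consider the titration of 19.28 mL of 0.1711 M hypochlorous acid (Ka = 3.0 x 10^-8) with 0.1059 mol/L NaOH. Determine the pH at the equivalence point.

10.17

n(HClO) = 0.1711 x 0.01928 = 0.003299 mol; V(NaOH) at equivalence = 0.003299/0.1059 = 0.03115 L.
At equivalence all the acid is converted to ClO-; total volume = 0.01928 + 0.03115 = 0.05043 L, so [ClO-] = 0.003299/0.05043 = 0.06541 M.
Kb = Kw/Ka = 1.0e-14 / 3.0 x 10^-8 = 3.33e-7.
[OH^-] = sqrt(Kb x [ClO-]) = sqrt(3.33e-7 x 0.06541) = 0.000148 M.
pOH = 3.83, so pH = 14.00 - 3.83 = 10.17.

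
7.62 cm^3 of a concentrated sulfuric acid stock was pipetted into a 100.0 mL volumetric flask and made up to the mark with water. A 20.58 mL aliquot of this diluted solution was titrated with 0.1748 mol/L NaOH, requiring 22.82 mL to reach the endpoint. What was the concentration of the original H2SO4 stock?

n(NaOH) = 0.1748 x 0.02282 = 0.003989 mol.
n(H2SO4) in the aliquot = 0.003989 x 1/2 = 0.001994 mol.
[diluted H2SO4] = 0.001994 / 0.02058 = 0.09691 M.
Dilution factor = 100.0/7.620 = 13.12, so [stock] = 0.09691 x 13.12 = 1.27 M.

1.27 M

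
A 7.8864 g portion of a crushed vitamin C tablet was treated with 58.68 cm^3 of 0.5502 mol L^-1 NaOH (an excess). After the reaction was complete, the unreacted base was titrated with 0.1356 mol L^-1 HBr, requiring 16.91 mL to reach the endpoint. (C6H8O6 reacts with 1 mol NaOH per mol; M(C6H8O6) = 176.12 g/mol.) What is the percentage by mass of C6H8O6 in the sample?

Total n(NaOH) added = 0.5502 x 0.05868 = 0.03229 mol.
n(HBr) used = 0.1356 x 0.01691 = 0.002293 mol, which equals the excess n(NaOH).
So n(NaOH) consumed by the sample = 0.03229 - 0.002293 = 0.02999 mol.
n(C6H8O6) = 0.02999 / 1 = 0.02999 mol.
mass C6H8O6 = 0.02999 x 176.12 = 5.282 g, so %C6H8O6 = 5.282/7.8864 x 100 = 67.0%.

67.0%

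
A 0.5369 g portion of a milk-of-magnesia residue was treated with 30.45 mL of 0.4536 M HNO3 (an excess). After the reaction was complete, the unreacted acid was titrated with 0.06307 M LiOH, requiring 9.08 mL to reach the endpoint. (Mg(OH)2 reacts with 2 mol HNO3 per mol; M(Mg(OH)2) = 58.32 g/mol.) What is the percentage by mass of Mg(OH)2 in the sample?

Total n(HNO3) added = 0.4536 x 0.03045 = 0.01381 mol.
n(LiOH) used = 0.06307 x 0.009080 = 0.0005727 mol, which equals the excess n(HNO3).
So n(HNO3) consumed by the sample = 0.01381 - 0.0005727 = 0.01324 mol.
n(Mg(OH)2) = 0.01324 / 2 = 0.006620 mol.
mass Mg(OH)2 = 0.006620 x 58.32 = 0.3861 g, so %Mg(OH)2 = 0.3861/0.5369 x 100 = 71.9%.

71.9%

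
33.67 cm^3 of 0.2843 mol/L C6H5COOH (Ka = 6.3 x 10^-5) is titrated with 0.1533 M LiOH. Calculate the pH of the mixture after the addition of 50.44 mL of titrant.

Initial n(C6H5COOH) = 0.2843 x 0.03367 = 0.009572 mol.
n(LiOH) added = 0.1533 x 0.05044 = 0.007732 mol, converting that many moles of C6H5COOH to C6H5COO-.
Remaining n(C6H5COOH) = 0.001840 mol; n(C6H5COO-) = 0.007732 mol.
By Henderson-Hasselbalch, pH = pKa + log([A^-]/[HA]) = 4.20 + log(0.007732/0.001840) = 4.20 + (+0.62) = 4.82.

4.82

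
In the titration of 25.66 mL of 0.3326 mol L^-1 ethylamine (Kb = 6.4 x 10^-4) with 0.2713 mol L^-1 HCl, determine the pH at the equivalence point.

n(C2H5NH2) = 0.3326 x 0.02566 = 0.008535 mol; V(HCl) at equivalence = 0.008535/0.2713 = 0.03146 L.
At equivalence the base is fully converted to C2H5NH3+; total volume = 0.05712 L, so [C2H5NH3+] = 0.008535/0.05712 = 0.1494 M.
Ka(C2H5NH3+) = Kw/Kb = 1.0e-14 / 6.4 x 10^-4 = 1.56e-11.
[H^+] = sqrt(Ka x [C2H5NH3+]) = sqrt(1.56e-11 x 0.1494) = 1.53e-6 M.
pH = -log(1.53e-6) = 5.82.

5.82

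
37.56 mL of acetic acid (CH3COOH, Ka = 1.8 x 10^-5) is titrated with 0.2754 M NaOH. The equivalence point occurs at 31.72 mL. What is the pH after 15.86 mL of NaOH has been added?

15.86 mL is exactly half the equivalence volume (31.72/2), i.e. the half-equivalence point.
There, n(HA) = n(A^-), so pH = pKa = -log(1.8 x 10^-5) = 4.74.

4.74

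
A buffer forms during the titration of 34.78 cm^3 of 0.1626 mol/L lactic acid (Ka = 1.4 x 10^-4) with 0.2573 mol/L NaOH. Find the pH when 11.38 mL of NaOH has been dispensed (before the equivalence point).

Initial n(HC3H5O3) = 0.1626 x 0.03478 = 0.005655 mol.
n(NaOH) added = 0.2573 x 0.01138 = 0.002928 mol, converting that many moles of HC3H5O3 to C3H5O3-.
Remaining n(HC3H5O3) = 0.002727 mol; n(C3H5O3-) = 0.002928 mol.
By Henderson-Hasselbalch, pH = pKa + log([A^-]/[HA]) = 3.85 + log(0.002928/0.002727) = 3.85 + (+0.03) = 3.88.

3.88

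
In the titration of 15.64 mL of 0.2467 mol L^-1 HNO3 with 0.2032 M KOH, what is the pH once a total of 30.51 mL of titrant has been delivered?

12.71

n(acid) = 0.2467 x 0.01564 = 0.003858 mol; n(KOH) added = 0.2032 x 0.03051 = 0.006200 mol.
Base is in excess by 0.006200 - 0.003858 = 0.002341 mol in a total volume of 0.04615 L.
[OH^-] = 0.002341/0.04615 = 0.05073 M, so pOH = 1.29 and pH = 14.00 - 1.29 = 12.71.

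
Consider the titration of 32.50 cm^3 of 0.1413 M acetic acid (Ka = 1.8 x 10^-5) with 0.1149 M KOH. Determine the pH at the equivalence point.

n(CH3COOH) = 0.1413 x 0.03250 = 0.004592 mol; V(KOH) at equivalence = 0.004592/0.1149 = 0.03997 L.
At equivalence all the acid is converted to CH3COO-; total volume = 0.03250 + 0.03997 = 0.07247 L, so [CH3COO-] = 0.004592/0.07247 = 0.06337 M.
Kb = Kw/Ka = 1.0e-14 / 1.8 x 10^-5 = 5.56e-10.
[OH^-] = sqrt(Kb x [CH3COO-]) = sqrt(5.56e-10 x 0.06337) = 5.93e-6 M.
pOH = 5.23, so pH = 14.00 - 5.23 = 8.77.

8.77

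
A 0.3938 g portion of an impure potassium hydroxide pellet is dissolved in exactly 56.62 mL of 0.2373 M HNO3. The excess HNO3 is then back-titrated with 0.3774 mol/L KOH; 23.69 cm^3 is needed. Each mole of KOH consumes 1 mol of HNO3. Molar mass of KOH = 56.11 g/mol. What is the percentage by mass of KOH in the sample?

Total n(HNO3) added = 0.2373 x 0.05662 = 0.01344 mol.
n(KOH) used = 0.3774 x 0.02369 = 0.008941 mol, which equals the excess n(HNO3).
So n(HNO3) consumed by the sample = 0.01344 - 0.008941 = 0.004495 mol.
n(KOH) = 0.004495 / 1 = 0.004495 mol.
mass KOH = 0.004495 x 56.11 = 0.2522 g, so %KOH = 0.2522/0.3938 x 100 = 64.1%.

64.1%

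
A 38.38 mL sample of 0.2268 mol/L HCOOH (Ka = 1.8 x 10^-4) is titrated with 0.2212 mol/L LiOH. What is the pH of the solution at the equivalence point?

8.40

n(HCOOH) = 0.2268 x 0.03838 = 0.008705 mol; V(LiOH) at equivalence = 0.008705/0.2212 = 0.03935 L.
At equivalence all the acid is converted to HCOO-; total volume = 0.03838 + 0.03935 = 0.07773 L, so [HCOO-] = 0.008705/0.07773 = 0.1120 M.
Kb = Kw/Ka = 1.0e-14 / 1.8 x 10^-4 = 5.56e-11.
[OH^-] = sqrt(Kb x [HCOO-]) = sqrt(5.56e-11 x 0.1120) = 2.49e-6 M.
pOH = 5.60, so pH = 14.00 - 5.60 = 8.40.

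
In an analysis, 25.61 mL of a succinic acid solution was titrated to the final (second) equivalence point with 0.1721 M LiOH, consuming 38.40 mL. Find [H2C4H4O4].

n(LiOH) = 0.1721 x 0.03840 = 0.006609 mol.
At the final (second) equivalence point, 2 mol OH^- react per mol H2C4H4O4, so n(H2C4H4O4) = 0.006609 / 2 = 0.003304 mol.
[H2C4H4O4] = 0.003304 / 0.02561 L = 0.129 M.

0.129 M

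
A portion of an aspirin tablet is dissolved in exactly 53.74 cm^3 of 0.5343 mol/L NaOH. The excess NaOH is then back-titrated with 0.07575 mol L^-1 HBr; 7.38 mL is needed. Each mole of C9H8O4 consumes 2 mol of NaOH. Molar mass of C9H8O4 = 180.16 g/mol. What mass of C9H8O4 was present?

2.54 g

Total n(NaOH) added = 0.5343 x 0.05374 = 0.02871 mol.
n(HBr) used = 0.07575 x 0.007380 = 0.0005590 mol, which equals the excess n(NaOH).
So n(NaOH) consumed by the sample = 0.02871 - 0.0005590 = 0.02815 mol.
n(C9H8O4) = 0.02815 / 2 = 0.01408 mol.
mass = 0.01408 mol x 180.16 g/mol = 2.54 g.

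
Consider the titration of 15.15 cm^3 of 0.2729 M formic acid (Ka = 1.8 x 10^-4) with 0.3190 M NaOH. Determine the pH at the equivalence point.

8.46

n(HCOOH) = 0.2729 x 0.01515 = 0.004134 mol; V(NaOH) at equivalence = 0.004134/0.3190 = 0.01296 L.
At equivalence all the acid is converted to HCOO-; total volume = 0.01515 + 0.01296 = 0.02811 L, so [HCOO-] = 0.004134/0.02811 = 0.1471 M.
Kb = Kw/Ka = 1.0e-14 / 1.8 x 10^-4 = 5.56e-11.
[OH^-] = sqrt(Kb x [HCOO-]) = sqrt(5.56e-11 x 0.1471) = 2.86e-6 M.
pOH = 5.54, so pH = 14.00 - 5.54 = 8.46.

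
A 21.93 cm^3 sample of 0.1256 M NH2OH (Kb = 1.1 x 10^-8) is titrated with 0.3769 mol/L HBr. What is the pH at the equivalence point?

3.53

n(NH2OH) = 0.1256 x 0.02193 = 0.002754 mol; V(HBr) at equivalence = 0.002754/0.3769 = 0.007308 L.
At equivalence the base is fully converted to NH3OH+; total volume = 0.02924 L, so [NH3OH+] = 0.002754/0.02924 = 0.09421 M.
Ka(NH3OH+) = Kw/Kb = 1.0e-14 / 1.1 x 10^-8 = 9.09e-7.
[H^+] = sqrt(Ka x [NH3OH+]) = sqrt(9.09e-7 x 0.09421) = 0.000293 M.
pH = -log(0.000293) = 3.53.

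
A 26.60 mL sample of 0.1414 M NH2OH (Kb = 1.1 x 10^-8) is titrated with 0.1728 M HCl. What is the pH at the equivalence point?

3.58

n(NH2OH) = 0.1414 x 0.02660 = 0.003761 mol; V(HCl) at equivalence = 0.003761/0.1728 = 0.02177 L.
At equivalence the base is fully converted to NH3OH+; total volume = 0.04837 L, so [NH3OH+] = 0.003761/0.04837 = 0.07777 M.
Ka(NH3OH+) = Kw/Kb = 1.0e-14 / 1.1 x 10^-8 = 9.09e-7.
[H^+] = sqrt(Ka x [NH3OH+]) = sqrt(9.09e-7 x 0.07777) = 0.000266 M.
pH = -log(0.000266) = 3.58.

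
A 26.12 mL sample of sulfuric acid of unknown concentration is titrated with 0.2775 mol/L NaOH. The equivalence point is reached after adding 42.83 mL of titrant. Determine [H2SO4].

n(NaOH) delivered = 0.2775 x 0.04283 = 0.01189 mol.
The reaction is 1 H2SO4 + 2 NaOH, so n(H2SO4) = 0.01189 x 1/2 = 0.005943 mol.
[H2SO4] = 0.005943 mol / 0.02612 L = 0.228 M.

0.228 M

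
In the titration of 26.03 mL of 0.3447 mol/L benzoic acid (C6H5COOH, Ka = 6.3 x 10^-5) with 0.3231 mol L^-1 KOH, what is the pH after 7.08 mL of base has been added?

Initial n(C6H5COOH) = 0.3447 x 0.02603 = 0.008973 mol.
n(KOH) added = 0.3231 x 0.007080 = 0.002288 mol, converting that many moles of C6H5COOH to C6H5COO-.
Remaining n(C6H5COOH) = 0.006685 mol; n(C6H5COO-) = 0.002288 mol.
By Henderson-Hasselbalch, pH = pKa + log([A^-]/[HA]) = 4.20 + log(0.002288/0.006685) = 4.20 + (-0.47) = 3.73.

3.73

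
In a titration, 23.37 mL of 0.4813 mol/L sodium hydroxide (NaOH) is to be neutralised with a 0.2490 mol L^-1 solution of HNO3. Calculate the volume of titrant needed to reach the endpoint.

45.2 mL

n(NaOH) = 0.4813 mol/L x 0.02337 L = 0.01125 mol.
At equivalence n(HNO3) = n(NaOH) = 0.01125 mol.
V(HNO3) = 0.01125 / 0.2490 = 0.04517 L = 45.2 mL.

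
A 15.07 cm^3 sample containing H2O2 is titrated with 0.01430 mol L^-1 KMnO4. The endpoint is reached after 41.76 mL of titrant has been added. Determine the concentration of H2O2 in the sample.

0.0991 M

n(KMnO4) = 0.01430 x 0.04176 = 0.0005972 mol.
From the balanced equation, 2 mol KMnO4 reacts with 5 mol H2O2, so n(H2O2) = 0.0005972 x 5/2 = 0.001493 mol.
[H2O2] = 0.001493 / 0.01507 L = 0.0991 M.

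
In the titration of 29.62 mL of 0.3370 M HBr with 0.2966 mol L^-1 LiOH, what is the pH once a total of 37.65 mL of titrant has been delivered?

n(acid) = 0.3370 x 0.02962 = 0.009982 mol; n(LiOH) added = 0.2966 x 0.03765 = 0.01117 mol.
Base is in excess by 0.01117 - 0.009982 = 0.001185 mol in a total volume of 0.06727 L.
[OH^-] = 0.001185/0.06727 = 0.01762 M, so pOH = 1.75 and pH = 14.00 - 1.75 = 12.25.

12.25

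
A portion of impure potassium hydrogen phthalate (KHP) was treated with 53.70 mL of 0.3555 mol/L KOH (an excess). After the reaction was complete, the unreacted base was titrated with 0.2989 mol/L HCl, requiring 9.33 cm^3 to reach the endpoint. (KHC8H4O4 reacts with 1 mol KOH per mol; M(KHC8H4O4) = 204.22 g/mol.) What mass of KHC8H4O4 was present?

3.33 g

Total n(KOH) added = 0.3555 x 0.05370 = 0.01909 mol.
n(HCl) used = 0.2989 x 0.009330 = 0.002789 mol, which equals the excess n(KOH).
So n(KOH) consumed by the sample = 0.01909 - 0.002789 = 0.01630 mol.
n(KHC8H4O4) = 0.01630 / 1 = 0.01630 mol.
mass = 0.01630 mol x 204.22 g/mol = 3.33 g.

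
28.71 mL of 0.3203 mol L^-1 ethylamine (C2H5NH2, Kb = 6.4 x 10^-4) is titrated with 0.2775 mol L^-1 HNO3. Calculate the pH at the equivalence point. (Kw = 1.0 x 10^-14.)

5.82

n(C2H5NH2) = 0.3203 x 0.02871 = 0.009196 mol; V(HNO3) at equivalence = 0.009196/0.2775 = 0.03314 L.
At equivalence the base is fully converted to C2H5NH3+; total volume = 0.06185 L, so [C2H5NH3+] = 0.009196/0.06185 = 0.1487 M.
Ka(C2H5NH3+) = Kw/Kb = 1.0e-14 / 6.4 x 10^-4 = 1.56e-11.
[H^+] = sqrt(Ka x [C2H5NH3+]) = sqrt(1.56e-11 x 0.1487) = 1.52e-6 M.
pH = -log(1.52e-6) = 5.82.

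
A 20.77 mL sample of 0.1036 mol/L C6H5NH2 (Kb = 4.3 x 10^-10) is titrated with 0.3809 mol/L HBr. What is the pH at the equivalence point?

2.86

n(C6H5NH2) = 0.1036 x 0.02077 = 0.002152 mol; V(HBr) at equivalence = 0.002152/0.3809 = 0.005649 L.
At equivalence the base is fully converted to C6H5NH3+; total volume = 0.02642 L, so [C6H5NH3+] = 0.002152/0.02642 = 0.08145 M.
Ka(C6H5NH3+) = Kw/Kb = 1.0e-14 / 4.3 x 10^-10 = 2.33e-5.
[H^+] = sqrt(Ka x [C6H5NH3+]) = sqrt(2.33e-5 x 0.08145) = 0.00138 M.
pH = -log(0.00138) = 2.86.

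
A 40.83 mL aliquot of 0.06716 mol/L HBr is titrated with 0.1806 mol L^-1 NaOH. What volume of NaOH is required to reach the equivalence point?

15.2 mL

n(HBr) = 0.06716 mol/L x 0.04083 L = 0.002742 mol.
At equivalence n(NaOH) = n(HBr) = 0.002742 mol.
V(NaOH) = 0.002742 / 0.1806 = 0.01518 L = 15.2 mL.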